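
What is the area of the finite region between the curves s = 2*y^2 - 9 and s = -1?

64/3

Both boundary curves give s as a function of y, so integrate with respect to y. Setting them equal: 2*y^2 - 8 = 0, i.e. 2*(y - 2)*(y + 2) = 0, so they meet at y = -2, 2.
For y in [-2, 2], s = 2*y^2 - 9 is on the left; area = ∫[-2,2] (-(2*y^2 - 8)) dy = 64/3.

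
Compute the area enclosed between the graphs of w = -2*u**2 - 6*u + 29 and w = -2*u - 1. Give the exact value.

Set the curves equal: -2*u**2 - 6*u + 29 = -2*u - 1, so -2*u**2 - 4*u + 30 = 0, which factors as -2*(u - 3)*(u + 5) = 0. The curves meet at u = -5, 3.
On [-5, 3], w = -2*u**2 - 6*u + 29 is on top; that piece has area ∫[-5,3] (-2*u**2 - 4*u + 30) du = 512/3.

512/3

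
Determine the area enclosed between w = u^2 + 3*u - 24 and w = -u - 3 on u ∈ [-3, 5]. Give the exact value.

The difference (u^2 + 3*u - 24) - (-u - 3) = u^2 + 4*u - 21 changes sign at u = 3 inside [-3, 5], so split the integral there.
∫[-3,3] (u^2 + 4*u - 21) du = -108; the area of that piece is 108.
∫[3,5] (u^2 + 4*u - 21) du = 68/3.
Total area = 108 + 68/3 = 392/3.

392/3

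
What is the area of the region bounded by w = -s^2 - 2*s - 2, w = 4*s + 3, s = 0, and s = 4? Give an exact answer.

268/3

On [0, 4], (-s^2 - 2*s - 2) - (4*s + 3) = -s^2 - 6*s - 5 is ≤ 0 throughout, so the area is a single integral of |-s^2 - 6*s - 5|.
∫[0,4] (-s^2 - 6*s - 5) ds = -268/3; the area of that piece is 268/3.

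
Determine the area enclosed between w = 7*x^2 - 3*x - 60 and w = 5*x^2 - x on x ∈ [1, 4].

On [1, 4], (7*x^2 - 3*x - 60) - (5*x^2 - x) = 2*x^2 - 2*x - 60 is ≤ 0 throughout, so the area is a single integral of |2*x^2 - 2*x - 60|.
∫[1,4] (2*x^2 - 2*x - 60) dx = -153; the area of that piece is 153.

153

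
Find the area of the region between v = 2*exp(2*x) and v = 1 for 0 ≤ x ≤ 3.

On [0, 3], (2*exp(2*x)) - (1) = 2*exp(2*x) - 1 is ≥ 0 throughout, so the area is a single integral of |2*exp(2*x) - 1|.
∫[0,3] (2*exp(2*x) - 1) dx = -4 + exp(6).

-4 + exp(6)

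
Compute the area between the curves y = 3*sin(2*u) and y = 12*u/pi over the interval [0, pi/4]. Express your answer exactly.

On [0, pi/4], (3*sin(2*u)) - (12*u/pi) = -12*u/pi + 3*sin(2*u) is ≥ 0 throughout, so the area is a single integral of |-12*u/pi + 3*sin(2*u)|.
∫[0,pi/4] (-12*u/pi + 3*sin(2*u)) du = 3/2 - 3*pi/8.

3/2 - 3*pi/8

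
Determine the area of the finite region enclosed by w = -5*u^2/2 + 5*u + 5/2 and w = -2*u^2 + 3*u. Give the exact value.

Set the curves equal: -5*u^2/2 + 5*u + 5/2 = -2*u^2 + 3*u, so -u^2/2 + 2*u + 5/2 = 0, which factors as -(u - 5)*(u + 1)/2 = 0. The curves meet at u = -1, 5.
On [-1, 5], w = -5*u^2/2 + 5*u + 5/2 is on top; that piece has area ∫[-1,5] (-u^2/2 + 2*u + 5/2) du = 18.

18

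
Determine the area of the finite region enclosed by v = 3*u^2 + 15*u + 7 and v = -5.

Set the curves equal: 3*u^2 + 15*u + 7 = -5, so 3*u^2 + 15*u + 12 = 0, which factors as 3*(u + 1)*(u + 4) = 0. The curves meet at u = -4, -1.
On [-4, -1], v = -5 is on top; that piece has area ∫[-4,-1] (-(3*u^2 + 15*u + 12)) du = 27/2.

27/2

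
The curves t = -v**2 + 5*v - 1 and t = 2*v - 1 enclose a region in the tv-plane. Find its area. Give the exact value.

Both boundary curves give t as a function of v, so integrate with respect to v. Setting them equal: -v**2 + 3*v = 0, i.e. -v*(v - 3) = 0, so they meet at v = 0, 3.
For v in [0, 3], t = -v**2 + 5*v - 1 is on the right; area = ∫[0,3] (-v**2 + 3*v) dv = 9/2.

9/2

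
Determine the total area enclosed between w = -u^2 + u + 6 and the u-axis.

125/6

The curve meets the u-axis where -u^2 + u + 6 = 0, i.e. -(u - 3)*(u + 2) = 0, at u = -2, 3.
On [-2, 3] the curve lies above the axis; ∫[-2,3] (-u^2 + u + 6) du = 125/6, giving area 125/6.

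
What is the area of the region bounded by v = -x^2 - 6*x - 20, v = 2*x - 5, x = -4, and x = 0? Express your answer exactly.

The difference (-x^2 - 6*x - 20) - (2*x - 5) = -x^2 - 8*x - 15 changes sign at x = -3 inside [-4, 0], so split the integral there.
∫[-4,-3] (-x^2 - 8*x - 15) dx = 2/3.
∫[-3,0] (-x^2 - 8*x - 15) dx = -18; the area of that piece is 18.
Total area = 2/3 + 18 = 56/3.

56/3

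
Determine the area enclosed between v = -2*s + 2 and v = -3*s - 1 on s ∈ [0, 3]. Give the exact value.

On [0, 3], (-2*s + 2) - (-3*s - 1) = s + 3 is ≥ 0 throughout, so the area is a single integral of |s + 3|.
∫[0,3] (s + 3) ds = 27/2.

27/2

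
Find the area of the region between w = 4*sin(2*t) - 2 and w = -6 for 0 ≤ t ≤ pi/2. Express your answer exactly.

On [0, pi/2], (4*sin(2*t) - 2) - (-6) = 4*sin(2*t) + 4 is ≥ 0 throughout, so the area is a single integral of |4*sin(2*t) + 4|.
∫[0,pi/2] (4*sin(2*t) + 4) dt = 4 + 2*pi.

4 + 2*pi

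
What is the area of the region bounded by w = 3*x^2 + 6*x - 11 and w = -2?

Set the curves equal: 3*x^2 + 6*x - 11 = -2, so 3*x^2 + 6*x - 9 = 0, which factors as 3*(x - 1)*(x + 3) = 0. The curves meet at x = -3, 1.
On [-3, 1], w = -2 is on top; that piece has area ∫[-3,1] (-(3*x^2 + 6*x - 9)) dx = 32.

32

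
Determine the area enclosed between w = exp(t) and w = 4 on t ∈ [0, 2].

The difference (exp(t)) - (4) = exp(t) - 4 changes sign at t = log(4) inside [0, 2], so split the integral there.
∫[0,log(4)] (exp(t) - 4) dt = 3 - log(256); the area of that piece is -3 + log(256).
∫[log(4),2] (exp(t) - 4) dt = -12 + 8*log(2) + exp(2).
Total area = (-3 + log(256)) + (-12 + 8*log(2) + exp(2)) = -15 + exp(2) + 16*log(2).

-15 + exp(2) + 16*log(2)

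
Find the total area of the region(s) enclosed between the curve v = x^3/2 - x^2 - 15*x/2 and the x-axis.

863/12

The curve meets the x-axis where x^3/2 - x^2 - 15*x/2 = 0, i.e. x*(x - 5)*(x + 3)/2 = 0, at x = -3, 0, 5.
On [-3, 0] the curve lies above the axis; ∫[-3,0] (x^3/2 - x^2 - 15*x/2) dx = 117/8, giving area 117/8.
On [0, 5] the curve lies below the axis; ∫[0,5] (x^3/2 - x^2 - 15*x/2) dx = -1375/24, giving area 1375/24.
Total area = 117/8 + 1375/24 = 863/12.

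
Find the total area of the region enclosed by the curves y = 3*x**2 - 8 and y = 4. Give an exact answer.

32

Set the curves equal: 3*x**2 - 8 = 4, so 3*x**2 - 12 = 0, which factors as 3*(x - 2)*(x + 2) = 0. The curves meet at x = -2, 2.
On [-2, 2], y = 4 is on top; that piece has area ∫[-2,2] (-(3*x**2 - 12)) dx = 32.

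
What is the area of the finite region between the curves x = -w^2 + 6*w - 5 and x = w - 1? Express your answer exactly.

9/2

Both boundary curves give x as a function of w, so integrate with respect to w. Setting them equal: -w^2 + 5*w - 4 = 0, i.e. -(w - 4)*(w - 1) = 0, so they meet at w = 1, 4.
For w in [1, 4], x = -w^2 + 6*w - 5 is on the right; area = ∫[1,4] (-w^2 + 5*w - 4) dw = 9/2.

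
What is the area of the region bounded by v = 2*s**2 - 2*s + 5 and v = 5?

Set the curves equal: 2*s**2 - 2*s + 5 = 5, so 2*s**2 - 2*s = 0, which factors as 2*s*(s - 1) = 0. The curves meet at s = 0, 1.
On [0, 1], v = 5 is on top; that piece has area ∫[0,1] (-(2*s**2 - 2*s)) ds = 1/3.

1/3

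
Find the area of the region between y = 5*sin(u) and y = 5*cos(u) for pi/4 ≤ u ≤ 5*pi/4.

10*sqrt(2)

On [pi/4, 5*pi/4], (5*sin(u)) - (5*cos(u)) = 5*sin(u) - 5*cos(u) is ≥ 0 throughout, so the area is a single integral of |5*sin(u) - 5*cos(u)|.
∫[pi/4,5*pi/4] (5*sin(u) - 5*cos(u)) du = 10*sqrt(2).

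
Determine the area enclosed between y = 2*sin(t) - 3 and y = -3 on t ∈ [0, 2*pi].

8

The difference (2*sin(t) - 3) - (-3) = 2*sin(t) changes sign at t = pi inside [0, 2*pi], so split the integral there.
∫[0,pi] (2*sin(t)) dt = 4.
∫[pi,2*pi] (2*sin(t)) dt = -4; the area of that piece is 4.
Total area = 4 + 4 = 8.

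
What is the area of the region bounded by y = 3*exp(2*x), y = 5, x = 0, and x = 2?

-27/2 - 11*log(3)/2 + log(15)/2 + 9*log(5)/2 + 3*exp(4)/2

The difference (3*exp(2*x)) - (5) = 3*exp(2*x) - 5 changes sign at x = -log(3)/2 + log(5)/2 inside [0, 2], so split the integral there.
∫[0,-log(3)/2 + log(5)/2] (3*exp(2*x) - 5) dx = log(9*sqrt(15)/125) + 1; the area of that piece is -1 + log(25*sqrt(15)/27).
∫[-log(3)/2 + log(5)/2,2] (3*exp(2*x) - 5) dx = -25/2 - 5*log(3)/2 + 5*log(5)/2 + 3*exp(4)/2.
Total area = (-1 + log(25*sqrt(15)/27)) + (-25/2 - 5*log(3)/2 + 5*log(5)/2 + 3*exp(4)/2) = -27/2 - 11*log(3)/2 + log(15)/2 + 9*log(5)/2 + 3*exp(4)/2.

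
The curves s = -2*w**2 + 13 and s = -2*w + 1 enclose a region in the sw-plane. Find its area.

125/3

Both boundary curves give s as a function of w, so integrate with respect to w. Setting them equal: -2*w**2 + 2*w + 12 = 0, i.e. -2*(w - 3)*(w + 2) = 0, so they meet at w = -2, 3.
For w in [-2, 3], s = -2*w**2 + 13 is on the right; area = ∫[-2,3] (-2*w**2 + 2*w + 12) dw = 125/3.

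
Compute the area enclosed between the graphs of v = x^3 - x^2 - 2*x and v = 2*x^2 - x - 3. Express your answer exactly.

8

Set the curves equal: x^3 - x^2 - 2*x = 2*x^2 - x - 3, so x^3 - 3*x^2 - x + 3 = 0, which factors as (x - 3)*(x - 1)*(x + 1) = 0. The curves meet at x = -1, 1, 3.
On [-1, 1], v = x^3 - x^2 - 2*x is on top; that piece has area ∫[-1,1] (x^3 - 3*x^2 - x + 3) dx = 4.
On [1, 3], v = 2*x^2 - x - 3 is on top; that piece has area ∫[1,3] (-(x^3 - 3*x^2 - x + 3)) dx = 4.
Total enclosed area = 4 + 4 = 8.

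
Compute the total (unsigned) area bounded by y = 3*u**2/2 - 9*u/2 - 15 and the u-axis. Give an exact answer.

343/4

The curve meets the u-axis where 3*u**2/2 - 9*u/2 - 15 = 0, i.e. 3*(u - 5)*(u + 2)/2 = 0, at u = -2, 5.
On [-2, 5] the curve lies below the axis; ∫[-2,5] (3*u**2/2 - 9*u/2 - 15) du = -343/4, giving area 343/4.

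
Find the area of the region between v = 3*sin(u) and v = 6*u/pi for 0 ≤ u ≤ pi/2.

On [0, pi/2], (3*sin(u)) - (6*u/pi) = -6*u/pi + 3*sin(u) is ≥ 0 throughout, so the area is a single integral of |-6*u/pi + 3*sin(u)|.
∫[0,pi/2] (-6*u/pi + 3*sin(u)) du = 3 - 3*pi/4.

3 - 3*pi/4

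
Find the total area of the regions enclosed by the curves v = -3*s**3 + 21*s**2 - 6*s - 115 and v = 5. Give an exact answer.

1741/4

Set the curves equal: -3*s**3 + 21*s**2 - 6*s - 115 = 5, so -3*s**3 + 21*s**2 - 6*s - 120 = 0, which factors as -3*(s - 5)*(s - 4)*(s + 2) = 0. The curves meet at s = -2, 4, 5.
On [-2, 4], v = 5 is on top; that piece has area ∫[-2,4] (-(-3*s**3 + 21*s**2 - 6*s - 120)) ds = 432.
On [4, 5], v = -3*s**3 + 21*s**2 - 6*s - 115 is on top; that piece has area ∫[4,5] (-3*s**3 + 21*s**2 - 6*s - 120) ds = 13/4.
Total enclosed area = 432 + 13/4 = 1741/4.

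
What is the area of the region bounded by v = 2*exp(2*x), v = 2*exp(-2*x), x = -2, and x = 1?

The difference (2*exp(2*x)) - (2*exp(-2*x)) = 2*exp(2*x) - 2*exp(-2*x) changes sign at x = 0 inside [-2, 1], so split the integral there.
∫[-2,0] (2*exp(2*x) - 2*exp(-2*x)) dx = -exp(4) - exp(-4) + 2; the area of that piece is -2 + exp(-4) + exp(4).
∫[0,1] (2*exp(2*x) - 2*exp(-2*x)) dx = -2 + exp(-2) + exp(2).
Total area = (-2 + exp(-4) + exp(4)) + (-2 + exp(-2) + exp(2)) = -4 + exp(-4) + exp(-2) + exp(2) + exp(4).

-4 + exp(-4) + exp(-2) + exp(2) + exp(4)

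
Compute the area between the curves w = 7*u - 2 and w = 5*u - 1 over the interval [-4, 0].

20

On [-4, 0], (7*u - 2) - (5*u - 1) = 2*u - 1 is ≤ 0 throughout, so the area is a single integral of |2*u - 1|.
∫[-4,0] (2*u - 1) du = -20; the area of that piece is 20.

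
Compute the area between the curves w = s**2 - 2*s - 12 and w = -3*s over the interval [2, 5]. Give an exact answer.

119/6

The difference (s**2 - 2*s - 12) - (-3*s) = s**2 + s - 12 changes sign at s = 3 inside [2, 5], so split the integral there.
∫[2,3] (s**2 + s - 12) ds = -19/6; the area of that piece is 19/6.
∫[3,5] (s**2 + s - 12) ds = 50/3.
Total area = 19/6 + 50/3 = 119/6.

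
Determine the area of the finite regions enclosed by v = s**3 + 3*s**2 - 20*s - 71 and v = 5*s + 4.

524

Set the curves equal: s**3 + 3*s**2 - 20*s - 71 = 5*s + 4, so s**3 + 3*s**2 - 25*s - 75 = 0, which factors as (s - 5)*(s + 3)*(s + 5) = 0. The curves meet at s = -5, -3, 5.
On [-5, -3], v = s**3 + 3*s**2 - 20*s - 71 is on top; that piece has area ∫[-5,-3] (s**3 + 3*s**2 - 25*s - 75) ds = 12.
On [-3, 5], v = 5*s + 4 is on top; that piece has area ∫[-3,5] (-(s**3 + 3*s**2 - 25*s - 75)) ds = 512.
Total enclosed area = 12 + 512 = 524.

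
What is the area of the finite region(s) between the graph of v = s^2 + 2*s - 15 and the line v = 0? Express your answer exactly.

256/3

The curve meets the s-axis where s^2 + 2*s - 15 = 0, i.e. (s - 3)*(s + 5) = 0, at s = -5, 3.
On [-5, 3] the curve lies below the axis; ∫[-5,3] (s^2 + 2*s - 15) ds = -256/3, giving area 256/3.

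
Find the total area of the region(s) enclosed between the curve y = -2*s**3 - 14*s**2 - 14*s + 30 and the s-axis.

296/3

The curve meets the s-axis where -2*s**3 - 14*s**2 - 14*s + 30 = 0, i.e. -2*(s - 1)*(s + 3)*(s + 5) = 0, at s = -5, -3, 1.
On [-5, -3] the curve lies below the axis; ∫[-5,-3] (-2*s**3 - 14*s**2 - 14*s + 30) ds = -40/3, giving area 40/3.
On [-3, 1] the curve lies above the axis; ∫[-3,1] (-2*s**3 - 14*s**2 - 14*s + 30) ds = 256/3, giving area 256/3.
Total area = 40/3 + 256/3 = 296/3.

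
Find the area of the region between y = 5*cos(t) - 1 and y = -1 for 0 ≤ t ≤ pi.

The difference (5*cos(t) - 1) - (-1) = 5*cos(t) changes sign at t = pi/2 inside [0, pi], so split the integral there.
∫[0,pi/2] (5*cos(t)) dt = 5.
∫[pi/2,pi] (5*cos(t)) dt = -5; the area of that piece is 5.
Total area = 5 + 5 = 10.

10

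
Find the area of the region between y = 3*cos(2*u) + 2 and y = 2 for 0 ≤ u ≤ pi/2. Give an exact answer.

3

The difference (3*cos(2*u) + 2) - (2) = 3*cos(2*u) changes sign at u = pi/4 inside [0, pi/2], so split the integral there.
∫[0,pi/4] (3*cos(2*u)) du = 3/2.
∫[pi/4,pi/2] (3*cos(2*u)) du = -3/2; the area of that piece is 3/2.
Total area = 3/2 + 3/2 = 3.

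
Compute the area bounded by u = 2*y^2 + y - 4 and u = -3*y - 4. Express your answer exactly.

8/3

Both boundary curves give u as a function of y, so integrate with respect to y. Setting them equal: 2*y^2 + 4*y = 0, i.e. 2*y*(y + 2) = 0, so they meet at y = -2, 0.
For y in [-2, 0], u = 2*y^2 + y - 4 is on the left; area = ∫[-2,0] (-(2*y^2 + 4*y)) dy = 8/3.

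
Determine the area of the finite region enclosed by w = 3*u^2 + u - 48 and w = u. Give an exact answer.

256

Set the curves equal: 3*u^2 + u - 48 = u, so 3*u^2 - 48 = 0, which factors as 3*(u - 4)*(u + 4) = 0. The curves meet at u = -4, 4.
On [-4, 4], w = u is on top; that piece has area ∫[-4,4] (-(3*u^2 - 48)) du = 256.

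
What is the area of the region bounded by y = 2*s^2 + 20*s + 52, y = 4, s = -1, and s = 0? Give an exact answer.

On [-1, 0], (2*s^2 + 20*s + 52) - (4) = 2*s^2 + 20*s + 48 is ≥ 0 throughout, so the area is a single integral of |2*s^2 + 20*s + 48|.
∫[-1,0] (2*s^2 + 20*s + 48) ds = 116/3.

116/3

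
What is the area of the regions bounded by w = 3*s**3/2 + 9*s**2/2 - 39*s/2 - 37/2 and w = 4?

192

Set the curves equal: 3*s**3/2 + 9*s**2/2 - 39*s/2 - 37/2 = 4, so 3*s**3/2 + 9*s**2/2 - 39*s/2 - 45/2 = 0, which factors as 3*(s - 3)*(s + 1)*(s + 5)/2 = 0. The curves meet at s = -5, -1, 3.
On [-5, -1], w = 3*s**3/2 + 9*s**2/2 - 39*s/2 - 37/2 is on top; that piece has area ∫[-5,-1] (3*s**3/2 + 9*s**2/2 - 39*s/2 - 45/2) ds = 96.
On [-1, 3], w = 4 is on top; that piece has area ∫[-1,3] (-(3*s**3/2 + 9*s**2/2 - 39*s/2 - 45/2)) ds = 96.
Total enclosed area = 96 + 96 = 192.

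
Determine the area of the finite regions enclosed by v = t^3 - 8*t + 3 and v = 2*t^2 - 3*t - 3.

253/12

Set the curves equal: t^3 - 8*t + 3 = 2*t^2 - 3*t - 3, so t^3 - 2*t^2 - 5*t + 6 = 0, which factors as (t - 3)*(t - 1)*(t + 2) = 0. The curves meet at t = -2, 1, 3.
On [-2, 1], v = t^3 - 8*t + 3 is on top; that piece has area ∫[-2,1] (t^3 - 2*t^2 - 5*t + 6) dt = 63/4.
On [1, 3], v = 2*t^2 - 3*t - 3 is on top; that piece has area ∫[1,3] (-(t^3 - 2*t^2 - 5*t + 6)) dt = 16/3.
Total enclosed area = 63/4 + 16/3 = 253/12.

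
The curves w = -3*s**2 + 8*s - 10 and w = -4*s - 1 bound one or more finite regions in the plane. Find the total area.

Set the curves equal: -3*s**2 + 8*s - 10 = -4*s - 1, so -3*s**2 + 12*s - 9 = 0, which factors as -3*(s - 3)*(s - 1) = 0. The curves meet at s = 1, 3.
On [1, 3], w = -3*s**2 + 8*s - 10 is on top; that piece has area ∫[1,3] (-3*s**2 + 12*s - 9) ds = 4.

4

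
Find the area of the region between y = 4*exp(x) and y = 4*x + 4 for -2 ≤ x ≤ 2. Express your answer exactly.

On [-2, 2], (4*exp(x)) - (4*x + 4) = -4*x + 4*exp(x) - 4 is ≥ 0 throughout, so the area is a single integral of |-4*x + 4*exp(x) - 4|.
∫[-2,2] (-4*x + 4*exp(x) - 4) dx = -16 - 4*exp(-2) + 4*exp(2).

-16 - 4*exp(-2) + 4*exp(2)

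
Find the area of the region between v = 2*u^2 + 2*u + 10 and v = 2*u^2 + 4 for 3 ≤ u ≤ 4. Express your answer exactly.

On [3, 4], (2*u^2 + 2*u + 10) - (2*u^2 + 4) = 2*u + 6 is ≥ 0 throughout, so the area is a single integral of |2*u + 6|.
∫[3,4] (2*u + 6) du = 13.

13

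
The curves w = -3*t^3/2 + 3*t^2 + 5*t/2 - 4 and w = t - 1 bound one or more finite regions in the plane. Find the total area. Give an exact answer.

37/8

Set the curves equal: -3*t^3/2 + 3*t^2 + 5*t/2 - 4 = t - 1, so -3*t^3/2 + 3*t^2 + 3*t/2 - 3 = 0, which factors as -3*(t - 2)*(t - 1)*(t + 1)/2 = 0. The curves meet at t = -1, 1, 2.
On [-1, 1], w = t - 1 is on top; that piece has area ∫[-1,1] (-(-3*t^3/2 + 3*t^2 + 3*t/2 - 3)) dt = 4.
On [1, 2], w = -3*t^3/2 + 3*t^2 + 5*t/2 - 4 is on top; that piece has area ∫[1,2] (-3*t^3/2 + 3*t^2 + 3*t/2 - 3) dt = 5/8.
Total enclosed area = 4 + 5/8 = 37/8.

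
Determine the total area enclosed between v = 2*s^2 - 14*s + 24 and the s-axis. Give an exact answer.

The curve meets the s-axis where 2*s^2 - 14*s + 24 = 0, i.e. 2*(s - 4)*(s - 3) = 0, at s = 3, 4.
On [3, 4] the curve lies below the axis; ∫[3,4] (2*s^2 - 14*s + 24) ds = -1/3, giving area 1/3.

1/3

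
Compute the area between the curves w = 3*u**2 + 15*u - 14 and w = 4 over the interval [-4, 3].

375/2

The difference (3*u**2 + 15*u - 14) - (4) = 3*u**2 + 15*u - 18 changes sign at u = 1 inside [-4, 3], so split the integral there.
∫[-4,1] (3*u**2 + 15*u - 18) du = -275/2; the area of that piece is 275/2.
∫[1,3] (3*u**2 + 15*u - 18) du = 50.
Total area = 275/2 + 50 = 375/2.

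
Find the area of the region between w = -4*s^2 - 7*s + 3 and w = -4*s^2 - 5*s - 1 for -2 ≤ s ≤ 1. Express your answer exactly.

On [-2, 1], (-4*s^2 - 7*s + 3) - (-4*s^2 - 5*s - 1) = -2*s + 4 is ≥ 0 throughout, so the area is a single integral of |-2*s + 4|.
∫[-2,1] (-2*s + 4) ds = 15.

15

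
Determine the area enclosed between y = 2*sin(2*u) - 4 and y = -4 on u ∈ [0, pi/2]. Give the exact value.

On [0, pi/2], (2*sin(2*u) - 4) - (-4) = 2*sin(2*u) is ≥ 0 throughout, so the area is a single integral of |2*sin(2*u)|.
∫[0,pi/2] (2*sin(2*u)) du = 2.

2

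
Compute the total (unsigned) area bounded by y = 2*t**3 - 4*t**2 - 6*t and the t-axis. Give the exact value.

71/3

The curve meets the t-axis where 2*t**3 - 4*t**2 - 6*t = 0, i.e. 2*t*(t - 3)*(t + 1) = 0, at t = -1, 0, 3.
On [-1, 0] the curve lies above the axis; ∫[-1,0] (2*t**3 - 4*t**2 - 6*t) dt = 7/6, giving area 7/6.
On [0, 3] the curve lies below the axis; ∫[0,3] (2*t**3 - 4*t**2 - 6*t) dt = -45/2, giving area 45/2.
Total area = 7/6 + 45/2 = 71/3.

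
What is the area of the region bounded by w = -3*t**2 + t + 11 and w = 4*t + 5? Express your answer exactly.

27/2

Set the curves equal: -3*t**2 + t + 11 = 4*t + 5, so -3*t**2 - 3*t + 6 = 0, which factors as -3*(t - 1)*(t + 2) = 0. The curves meet at t = -2, 1.
On [-2, 1], w = -3*t**2 + t + 11 is on top; that piece has area ∫[-2,1] (-3*t**2 - 3*t + 6) dt = 27/2.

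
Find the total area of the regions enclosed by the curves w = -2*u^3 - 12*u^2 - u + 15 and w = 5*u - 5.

81

Set the curves equal: -2*u^3 - 12*u^2 - u + 15 = 5*u - 5, so -2*u^3 - 12*u^2 - 6*u + 20 = 0, which factors as -2*(u - 1)*(u + 2)*(u + 5) = 0. The curves meet at u = -5, -2, 1.
On [-5, -2], w = 5*u - 5 is on top; that piece has area ∫[-5,-2] (-(-2*u^3 - 12*u^2 - 6*u + 20)) du = 81/2.
On [-2, 1], w = -2*u^3 - 12*u^2 - u + 15 is on top; that piece has area ∫[-2,1] (-2*u^3 - 12*u^2 - 6*u + 20) du = 81/2.
Total enclosed area = 81/2 + 81/2 = 81.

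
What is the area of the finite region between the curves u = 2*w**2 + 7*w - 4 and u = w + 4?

Both boundary curves give u as a function of w, so integrate with respect to w. Setting them equal: 2*w**2 + 6*w - 8 = 0, i.e. 2*(w - 1)*(w + 4) = 0, so they meet at w = -4, 1.
For w in [-4, 1], u = 2*w**2 + 7*w - 4 is on the left; area = ∫[-4,1] (-(2*w**2 + 6*w - 8)) dw = 125/3.

125/3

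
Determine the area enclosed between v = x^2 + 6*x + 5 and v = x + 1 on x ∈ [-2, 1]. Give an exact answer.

59/6

The difference (x^2 + 6*x + 5) - (x + 1) = x^2 + 5*x + 4 changes sign at x = -1 inside [-2, 1], so split the integral there.
∫[-2,-1] (x^2 + 5*x + 4) dx = -7/6; the area of that piece is 7/6.
∫[-1,1] (x^2 + 5*x + 4) dx = 26/3.
Total area = 7/6 + 26/3 = 59/6.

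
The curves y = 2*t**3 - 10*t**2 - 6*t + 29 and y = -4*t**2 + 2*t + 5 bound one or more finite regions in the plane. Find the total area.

131/2

Set the curves equal: 2*t**3 - 10*t**2 - 6*t + 29 = -4*t**2 + 2*t + 5, so 2*t**3 - 6*t**2 - 8*t + 24 = 0, which factors as 2*(t - 3)*(t - 2)*(t + 2) = 0. The curves meet at t = -2, 2, 3.
On [-2, 2], y = 2*t**3 - 10*t**2 - 6*t + 29 is on top; that piece has area ∫[-2,2] (2*t**3 - 6*t**2 - 8*t + 24) dt = 64.
On [2, 3], y = -4*t**2 + 2*t + 5 is on top; that piece has area ∫[2,3] (-(2*t**3 - 6*t**2 - 8*t + 24)) dt = 3/2.
Total enclosed area = 64 + 3/2 = 131/2.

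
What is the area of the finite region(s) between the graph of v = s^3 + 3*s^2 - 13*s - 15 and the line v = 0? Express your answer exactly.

128

The curve meets the s-axis where s^3 + 3*s^2 - 13*s - 15 = 0, i.e. (s - 3)*(s + 1)*(s + 5) = 0, at s = -5, -1, 3.
On [-5, -1] the curve lies above the axis; ∫[-5,-1] (s^3 + 3*s^2 - 13*s - 15) ds = 64, giving area 64.
On [-1, 3] the curve lies below the axis; ∫[-1,3] (s^3 + 3*s^2 - 13*s - 15) ds = -64, giving area 64.
Total area = 64 + 64 = 128.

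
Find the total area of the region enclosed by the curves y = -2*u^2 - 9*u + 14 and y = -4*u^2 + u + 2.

Set the curves equal: -2*u^2 - 9*u + 14 = -4*u^2 + u + 2, so 2*u^2 - 10*u + 12 = 0, which factors as 2*(u - 3)*(u - 2) = 0. The curves meet at u = 2, 3.
On [2, 3], y = -4*u^2 + u + 2 is on top; that piece has area ∫[2,3] (-(2*u^2 - 10*u + 12)) du = 1/3.

1/3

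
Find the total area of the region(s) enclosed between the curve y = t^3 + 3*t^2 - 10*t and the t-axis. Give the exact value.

407/4

The curve meets the t-axis where t^3 + 3*t^2 - 10*t = 0, i.e. t*(t - 2)*(t + 5) = 0, at t = -5, 0, 2.
On [-5, 0] the curve lies above the axis; ∫[-5,0] (t^3 + 3*t^2 - 10*t) dt = 375/4, giving area 375/4.
On [0, 2] the curve lies below the axis; ∫[0,2] (t^3 + 3*t^2 - 10*t) dt = -8, giving area 8.
Total area = 375/4 + 8 = 407/4.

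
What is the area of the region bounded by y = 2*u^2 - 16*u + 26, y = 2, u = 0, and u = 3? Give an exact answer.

74/3

The difference (2*u^2 - 16*u + 26) - (2) = 2*u^2 - 16*u + 24 changes sign at u = 2 inside [0, 3], so split the integral there.
∫[0,2] (2*u^2 - 16*u + 24) du = 64/3.
∫[2,3] (2*u^2 - 16*u + 24) du = -10/3; the area of that piece is 10/3.
Total area = 64/3 + 10/3 = 74/3.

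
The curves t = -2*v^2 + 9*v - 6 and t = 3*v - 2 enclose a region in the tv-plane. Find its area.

Both boundary curves give t as a function of v, so integrate with respect to v. Setting them equal: -2*v^2 + 6*v - 4 = 0, i.e. -2*(v - 2)*(v - 1) = 0, so they meet at v = 1, 2.
For v in [1, 2], t = -2*v^2 + 9*v - 6 is on the right; area = ∫[1,2] (-2*v^2 + 6*v - 4) dv = 1/3.

1/3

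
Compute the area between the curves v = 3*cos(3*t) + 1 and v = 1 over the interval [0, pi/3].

2

The difference (3*cos(3*t) + 1) - (1) = 3*cos(3*t) changes sign at t = pi/6 inside [0, pi/3], so split the integral there.
∫[0,pi/6] (3*cos(3*t)) dt = 1.
∫[pi/6,pi/3] (3*cos(3*t)) dt = -1; the area of that piece is 1.
Total area = 1 + 1 = 2.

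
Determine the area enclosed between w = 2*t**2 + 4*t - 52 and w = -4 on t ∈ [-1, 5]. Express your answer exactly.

The difference (2*t**2 + 4*t - 52) - (-4) = 2*t**2 + 4*t - 48 changes sign at t = 4 inside [-1, 5], so split the integral there.
∫[-1,4] (2*t**2 + 4*t - 48) dt = -500/3; the area of that piece is 500/3.
∫[4,5] (2*t**2 + 4*t - 48) dt = 32/3.
Total area = 500/3 + 32/3 = 532/3.

532/3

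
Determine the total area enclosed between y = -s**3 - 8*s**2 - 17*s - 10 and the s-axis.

71/6

The curve meets the s-axis where -s**3 - 8*s**2 - 17*s - 10 = 0, i.e. -(s + 1)*(s + 2)*(s + 5) = 0, at s = -5, -2, -1.
On [-5, -2] the curve lies below the axis; ∫[-5,-2] (-s**3 - 8*s**2 - 17*s - 10) ds = -45/4, giving area 45/4.
On [-2, -1] the curve lies above the axis; ∫[-2,-1] (-s**3 - 8*s**2 - 17*s - 10) ds = 7/12, giving area 7/12.
Total area = 45/4 + 7/12 = 71/6.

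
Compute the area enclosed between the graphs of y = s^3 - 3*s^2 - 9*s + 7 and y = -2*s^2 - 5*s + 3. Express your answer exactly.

71/6

Set the curves equal: s^3 - 3*s^2 - 9*s + 7 = -2*s^2 - 5*s + 3, so s^3 - s^2 - 4*s + 4 = 0, which factors as (s - 2)*(s - 1)*(s + 2) = 0. The curves meet at s = -2, 1, 2.
On [-2, 1], y = s^3 - 3*s^2 - 9*s + 7 is on top; that piece has area ∫[-2,1] (s^3 - s^2 - 4*s + 4) ds = 45/4.
On [1, 2], y = -2*s^2 - 5*s + 3 is on top; that piece has area ∫[1,2] (-(s^3 - s^2 - 4*s + 4)) ds = 7/12.
Total enclosed area = 45/4 + 7/12 = 71/6.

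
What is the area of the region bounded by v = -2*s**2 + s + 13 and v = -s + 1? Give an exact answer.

125/3

Set the curves equal: -2*s**2 + s + 13 = -s + 1, so -2*s**2 + 2*s + 12 = 0, which factors as -2*(s - 3)*(s + 2) = 0. The curves meet at s = -2, 3.
On [-2, 3], v = -2*s**2 + s + 13 is on top; that piece has area ∫[-2,3] (-2*s**2 + 2*s + 12) ds = 125/3.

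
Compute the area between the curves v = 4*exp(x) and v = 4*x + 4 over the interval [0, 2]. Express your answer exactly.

-20 + 4*exp(2)

On [0, 2], (4*exp(x)) - (4*x + 4) = -4*x + 4*exp(x) - 4 is ≥ 0 throughout, so the area is a single integral of |-4*x + 4*exp(x) - 4|.
∫[0,2] (-4*x + 4*exp(x) - 4) dx = -20 + 4*exp(2).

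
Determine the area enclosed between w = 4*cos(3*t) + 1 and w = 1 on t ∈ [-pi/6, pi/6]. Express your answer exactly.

On [-pi/6, pi/6], (4*cos(3*t) + 1) - (1) = 4*cos(3*t) is ≥ 0 throughout, so the area is a single integral of |4*cos(3*t)|.
∫[-pi/6,pi/6] (4*cos(3*t)) dt = 8/3.

8/3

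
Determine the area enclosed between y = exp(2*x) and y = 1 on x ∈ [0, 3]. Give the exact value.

On [0, 3], (exp(2*x)) - (1) = exp(2*x) - 1 is ≥ 0 throughout, so the area is a single integral of |exp(2*x) - 1|.
∫[0,3] (exp(2*x) - 1) dx = -7/2 + exp(6)/2.

-7/2 + exp(6)/2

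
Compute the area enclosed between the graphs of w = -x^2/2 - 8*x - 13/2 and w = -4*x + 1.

Set the curves equal: -x^2/2 - 8*x - 13/2 = -4*x + 1, so -x^2/2 - 4*x - 15/2 = 0, which factors as -(x + 3)*(x + 5)/2 = 0. The curves meet at x = -5, -3.
On [-5, -3], w = -x^2/2 - 8*x - 13/2 is on top; that piece has area ∫[-5,-3] (-x^2/2 - 4*x - 15/2) dx = 2/3.

2/3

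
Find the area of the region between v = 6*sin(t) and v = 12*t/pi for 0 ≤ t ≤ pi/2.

On [0, pi/2], (6*sin(t)) - (12*t/pi) = -12*t/pi + 6*sin(t) is ≥ 0 throughout, so the area is a single integral of |-12*t/pi + 6*sin(t)|.
∫[0,pi/2] (-12*t/pi + 6*sin(t)) dt = 6 - 3*pi/2.

6 - 3*pi/2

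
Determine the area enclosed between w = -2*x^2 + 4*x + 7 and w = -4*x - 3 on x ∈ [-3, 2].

The difference (-2*x^2 + 4*x + 7) - (-4*x - 3) = -2*x^2 + 8*x + 10 changes sign at x = -1 inside [-3, 2], so split the integral there.
∫[-3,-1] (-2*x^2 + 8*x + 10) dx = -88/3; the area of that piece is 88/3.
∫[-1,2] (-2*x^2 + 8*x + 10) dx = 36.
Total area = 88/3 + 36 = 196/3.

196/3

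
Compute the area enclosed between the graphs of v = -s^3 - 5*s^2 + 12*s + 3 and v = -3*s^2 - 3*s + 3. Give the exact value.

863/6

Set the curves equal: -s^3 - 5*s^2 + 12*s + 3 = -3*s^2 - 3*s + 3, so -s^3 - 2*s^2 + 15*s = 0, which factors as -s*(s - 3)*(s + 5) = 0. The curves meet at s = -5, 0, 3.
On [-5, 0], v = -3*s^2 - 3*s + 3 is on top; that piece has area ∫[-5,0] (-(-s^3 - 2*s^2 + 15*s)) ds = 1375/12.
On [0, 3], v = -s^3 - 5*s^2 + 12*s + 3 is on top; that piece has area ∫[0,3] (-s^3 - 2*s^2 + 15*s) ds = 117/4.
Total enclosed area = 1375/12 + 117/4 = 863/6.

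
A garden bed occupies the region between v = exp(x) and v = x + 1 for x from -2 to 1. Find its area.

On [-2, 1], (exp(x)) - (x + 1) = -x + exp(x) - 1 is ≥ 0 throughout, so the area is a single integral of |-x + exp(x) - 1|.
∫[-2,1] (-x + exp(x) - 1) dx = -3/2 - exp(-2) + exp(1).

-3/2 - exp(-2) + exp(1)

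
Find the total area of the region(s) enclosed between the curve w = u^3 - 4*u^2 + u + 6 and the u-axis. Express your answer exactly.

71/6

The curve meets the u-axis where u^3 - 4*u^2 + u + 6 = 0, i.e. (u - 3)*(u - 2)*(u + 1) = 0, at u = -1, 2, 3.
On [-1, 2] the curve lies above the axis; ∫[-1,2] (u^3 - 4*u^2 + u + 6) du = 45/4, giving area 45/4.
On [2, 3] the curve lies below the axis; ∫[2,3] (u^3 - 4*u^2 + u + 6) du = -7/12, giving area 7/12.
Total area = 45/4 + 7/12 = 71/6.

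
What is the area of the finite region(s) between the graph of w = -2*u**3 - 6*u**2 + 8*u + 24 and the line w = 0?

131/2

The curve meets the u-axis where -2*u**3 - 6*u**2 + 8*u + 24 = 0, i.e. -2*(u - 2)*(u + 2)*(u + 3) = 0, at u = -3, -2, 2.
On [-3, -2] the curve lies below the axis; ∫[-3,-2] (-2*u**3 - 6*u**2 + 8*u + 24) du = -3/2, giving area 3/2.
On [-2, 2] the curve lies above the axis; ∫[-2,2] (-2*u**3 - 6*u**2 + 8*u + 24) du = 64, giving area 64.
Total area = 3/2 + 64 = 131/2.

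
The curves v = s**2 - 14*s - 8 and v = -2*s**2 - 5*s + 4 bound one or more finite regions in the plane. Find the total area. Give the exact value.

125/2

Set the curves equal: s**2 - 14*s - 8 = -2*s**2 - 5*s + 4, so 3*s**2 - 9*s - 12 = 0, which factors as 3*(s - 4)*(s + 1) = 0. The curves meet at s = -1, 4.
On [-1, 4], v = -2*s**2 - 5*s + 4 is on top; that piece has area ∫[-1,4] (-(3*s**2 - 9*s - 12)) ds = 125/2.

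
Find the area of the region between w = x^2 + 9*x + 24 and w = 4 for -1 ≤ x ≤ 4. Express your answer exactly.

On [-1, 4], (x^2 + 9*x + 24) - (4) = x^2 + 9*x + 20 is ≥ 0 throughout, so the area is a single integral of |x^2 + 9*x + 20|.
∫[-1,4] (x^2 + 9*x + 20) dx = 1135/6.

1135/6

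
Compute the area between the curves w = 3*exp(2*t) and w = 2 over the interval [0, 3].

-15/2 + 3*exp(6)/2

On [0, 3], (3*exp(2*t)) - (2) = 3*exp(2*t) - 2 is ≥ 0 throughout, so the area is a single integral of |3*exp(2*t) - 2|.
∫[0,3] (3*exp(2*t) - 2) dt = -15/2 + 3*exp(6)/2.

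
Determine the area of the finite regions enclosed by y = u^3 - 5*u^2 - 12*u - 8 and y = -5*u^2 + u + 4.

407/4

Set the curves equal: u^3 - 5*u^2 - 12*u - 8 = -5*u^2 + u + 4, so u^3 - 13*u - 12 = 0, which factors as (u - 4)*(u + 1)*(u + 3) = 0. The curves meet at u = -3, -1, 4.
On [-3, -1], y = u^3 - 5*u^2 - 12*u - 8 is on top; that piece has area ∫[-3,-1] (u^3 - 13*u - 12) du = 8.
On [-1, 4], y = -5*u^2 + u + 4 is on top; that piece has area ∫[-1,4] (-(u^3 - 13*u - 12)) du = 375/4.
Total enclosed area = 8 + 375/4 = 407/4.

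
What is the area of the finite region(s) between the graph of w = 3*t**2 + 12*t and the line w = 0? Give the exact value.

32

The curve meets the t-axis where 3*t**2 + 12*t = 0, i.e. 3*t*(t + 4) = 0, at t = -4, 0.
On [-4, 0] the curve lies below the axis; ∫[-4,0] (3*t**2 + 12*t) dt = -32, giving area 32.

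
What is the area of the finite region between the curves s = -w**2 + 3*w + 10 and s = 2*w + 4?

Both boundary curves give s as a function of w, so integrate with respect to w. Setting them equal: -w**2 + w + 6 = 0, i.e. -(w - 3)*(w + 2) = 0, so they meet at w = -2, 3.
For w in [-2, 3], s = -w**2 + 3*w + 10 is on the right; area = ∫[-2,3] (-w**2 + w + 6) dw = 125/6.

125/6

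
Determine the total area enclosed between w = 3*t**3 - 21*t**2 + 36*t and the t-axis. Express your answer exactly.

71/2

The curve meets the t-axis where 3*t**3 - 21*t**2 + 36*t = 0, i.e. 3*t*(t - 4)*(t - 3) = 0, at t = 0, 3, 4.
On [0, 3] the curve lies above the axis; ∫[0,3] (3*t**3 - 21*t**2 + 36*t) dt = 135/4, giving area 135/4.
On [3, 4] the curve lies below the axis; ∫[3,4] (3*t**3 - 21*t**2 + 36*t) dt = -7/4, giving area 7/4.
Total area = 135/4 + 7/4 = 71/2.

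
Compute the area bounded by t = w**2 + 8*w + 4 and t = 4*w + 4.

32/3

Both boundary curves give t as a function of w, so integrate with respect to w. Setting them equal: w**2 + 4*w = 0, i.e. w*(w + 4) = 0, so they meet at w = -4, 0.
For w in [-4, 0], t = w**2 + 8*w + 4 is on the left; area = ∫[-4,0] (-(w**2 + 4*w)) dw = 32/3.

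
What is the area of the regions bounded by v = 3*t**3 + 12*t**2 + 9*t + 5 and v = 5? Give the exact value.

Set the curves equal: 3*t**3 + 12*t**2 + 9*t + 5 = 5, so 3*t**3 + 12*t**2 + 9*t = 0, which factors as 3*t*(t + 1)*(t + 3) = 0. The curves meet at t = -3, -1, 0.
On [-3, -1], v = 3*t**3 + 12*t**2 + 9*t + 5 is on top; that piece has area ∫[-3,-1] (3*t**3 + 12*t**2 + 9*t) dt = 8.
On [-1, 0], v = 5 is on top; that piece has area ∫[-1,0] (-(3*t**3 + 12*t**2 + 9*t)) dt = 5/4.
Total enclosed area = 8 + 5/4 = 37/4.

37/4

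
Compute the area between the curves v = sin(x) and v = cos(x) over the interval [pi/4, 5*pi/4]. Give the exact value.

On [pi/4, 5*pi/4], (sin(x)) - (cos(x)) = sin(x) - cos(x) is ≥ 0 throughout, so the area is a single integral of |sin(x) - cos(x)|.
∫[pi/4,5*pi/4] (sin(x) - cos(x)) dx = 2*sqrt(2).

2*sqrt(2)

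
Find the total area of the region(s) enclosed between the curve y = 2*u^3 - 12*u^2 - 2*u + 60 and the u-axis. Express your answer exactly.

The curve meets the u-axis where 2*u^3 - 12*u^2 - 2*u + 60 = 0, i.e. 2*(u - 5)*(u - 3)*(u + 2) = 0, at u = -2, 3, 5.
On [-2, 3] the curve lies above the axis; ∫[-2,3] (2*u^3 - 12*u^2 - 2*u + 60) du = 375/2, giving area 375/2.
On [3, 5] the curve lies below the axis; ∫[3,5] (2*u^3 - 12*u^2 - 2*u + 60) du = -16, giving area 16.
Total area = 375/2 + 16 = 407/2.

407/2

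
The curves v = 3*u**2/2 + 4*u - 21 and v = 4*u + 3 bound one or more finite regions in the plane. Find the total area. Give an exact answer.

Set the curves equal: 3*u**2/2 + 4*u - 21 = 4*u + 3, so 3*u**2/2 - 24 = 0, which factors as 3*(u - 4)*(u + 4)/2 = 0. The curves meet at u = -4, 4.
On [-4, 4], v = 4*u + 3 is on top; that piece has area ∫[-4,4] (-(3*u**2/2 - 24)) du = 128.

128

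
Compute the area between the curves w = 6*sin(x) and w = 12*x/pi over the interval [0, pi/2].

On [0, pi/2], (6*sin(x)) - (12*x/pi) = -12*x/pi + 6*sin(x) is ≥ 0 throughout, so the area is a single integral of |-12*x/pi + 6*sin(x)|.
∫[0,pi/2] (-12*x/pi + 6*sin(x)) dx = 6 - 3*pi/2.

6 - 3*pi/2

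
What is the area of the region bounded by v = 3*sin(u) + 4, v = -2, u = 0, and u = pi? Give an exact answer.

6 + 6*pi

On [0, pi], (3*sin(u) + 4) - (-2) = 3*sin(u) + 6 is ≥ 0 throughout, so the area is a single integral of |3*sin(u) + 6|.
∫[0,pi] (3*sin(u) + 6) du = 6 + 6*pi.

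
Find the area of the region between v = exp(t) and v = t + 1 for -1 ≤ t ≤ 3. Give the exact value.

-8 - exp(-1) + exp(3)

On [-1, 3], (exp(t)) - (t + 1) = -t + exp(t) - 1 is ≥ 0 throughout, so the area is a single integral of |-t + exp(t) - 1|.
∫[-1,3] (-t + exp(t) - 1) dt = -8 - exp(-1) + exp(3).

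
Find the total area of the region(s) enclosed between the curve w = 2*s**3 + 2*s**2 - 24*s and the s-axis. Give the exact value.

937/6

The curve meets the s-axis where 2*s**3 + 2*s**2 - 24*s = 0, i.e. 2*s*(s - 3)*(s + 4) = 0, at s = -4, 0, 3.
On [-4, 0] the curve lies above the axis; ∫[-4,0] (2*s**3 + 2*s**2 - 24*s) ds = 320/3, giving area 320/3.
On [0, 3] the curve lies below the axis; ∫[0,3] (2*s**3 + 2*s**2 - 24*s) ds = -99/2, giving area 99/2.
Total area = 320/3 + 99/2 = 937/6.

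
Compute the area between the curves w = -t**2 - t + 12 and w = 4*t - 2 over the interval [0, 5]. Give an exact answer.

389/6

The difference (-t**2 - t + 12) - (4*t - 2) = -t**2 - 5*t + 14 changes sign at t = 2 inside [0, 5], so split the integral there.
∫[0,2] (-t**2 - 5*t + 14) dt = 46/3.
∫[2,5] (-t**2 - 5*t + 14) dt = -99/2; the area of that piece is 99/2.
Total area = 46/3 + 99/2 = 389/6.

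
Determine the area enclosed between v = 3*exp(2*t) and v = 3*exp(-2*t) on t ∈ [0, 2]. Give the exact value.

-3 + 3*exp(-4)/2 + 3*exp(4)/2

On [0, 2], (3*exp(2*t)) - (3*exp(-2*t)) = 3*exp(2*t) - 3*exp(-2*t) is ≥ 0 throughout, so the area is a single integral of |3*exp(2*t) - 3*exp(-2*t)|.
∫[0,2] (3*exp(2*t) - 3*exp(-2*t)) dt = -3 + 3*exp(-4)/2 + 3*exp(4)/2.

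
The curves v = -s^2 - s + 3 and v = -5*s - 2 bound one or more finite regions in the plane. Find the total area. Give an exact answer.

36

Set the curves equal: -s^2 - s + 3 = -5*s - 2, so -s^2 + 4*s + 5 = 0, which factors as -(s - 5)*(s + 1) = 0. The curves meet at s = -1, 5.
On [-1, 5], v = -s^2 - s + 3 is on top; that piece has area ∫[-1,5] (-s^2 + 4*s + 5) ds = 36.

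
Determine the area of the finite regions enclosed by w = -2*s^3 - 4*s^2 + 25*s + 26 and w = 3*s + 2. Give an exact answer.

Set the curves equal: -2*s^3 - 4*s^2 + 25*s + 26 = 3*s + 2, so -2*s^3 - 4*s^2 + 22*s + 24 = 0, which factors as -2*(s - 3)*(s + 1)*(s + 4) = 0. The curves meet at s = -4, -1, 3.
On [-4, -1], w = 3*s + 2 is on top; that piece has area ∫[-4,-1] (-(-2*s^3 - 4*s^2 + 22*s + 24)) ds = 99/2.
On [-1, 3], w = -2*s^3 - 4*s^2 + 25*s + 26 is on top; that piece has area ∫[-1,3] (-2*s^3 - 4*s^2 + 22*s + 24) ds = 320/3.
Total enclosed area = 99/2 + 320/3 = 937/6.

937/6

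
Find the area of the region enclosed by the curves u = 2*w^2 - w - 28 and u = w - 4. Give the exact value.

343/3

Both boundary curves give u as a function of w, so integrate with respect to w. Setting them equal: 2*w^2 - 2*w - 24 = 0, i.e. 2*(w - 4)*(w + 3) = 0, so they meet at w = -3, 4.
For w in [-3, 4], u = 2*w^2 - w - 28 is on the left; area = ∫[-3,4] (-(2*w^2 - 2*w - 24)) dw = 343/3.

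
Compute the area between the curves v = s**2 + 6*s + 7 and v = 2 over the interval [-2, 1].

37/3

The difference (s**2 + 6*s + 7) - (2) = s**2 + 6*s + 5 changes sign at s = -1 inside [-2, 1], so split the integral there.
∫[-2,-1] (s**2 + 6*s + 5) ds = -5/3; the area of that piece is 5/3.
∫[-1,1] (s**2 + 6*s + 5) ds = 32/3.
Total area = 5/3 + 32/3 = 37/3.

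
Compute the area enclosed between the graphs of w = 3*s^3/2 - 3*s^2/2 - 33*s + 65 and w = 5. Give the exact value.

Set the curves equal: 3*s^3/2 - 3*s^2/2 - 33*s + 65 = 5, so 3*s^3/2 - 3*s^2/2 - 33*s + 60 = 0, which factors as 3*(s - 4)*(s - 2)*(s + 5)/2 = 0. The curves meet at s = -5, 2, 4.
On [-5, 2], w = 3*s^3/2 - 3*s^2/2 - 33*s + 65 is on top; that piece has area ∫[-5,2] (3*s^3/2 - 3*s^2/2 - 33*s + 60) ds = 3773/8.
On [2, 4], w = 5 is on top; that piece has area ∫[2,4] (-(3*s^3/2 - 3*s^2/2 - 33*s + 60)) ds = 16.
Total enclosed area = 3773/8 + 16 = 3901/8.

3901/8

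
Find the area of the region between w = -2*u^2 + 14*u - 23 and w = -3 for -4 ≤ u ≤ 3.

The difference (-2*u^2 + 14*u - 23) - (-3) = -2*u^2 + 14*u - 20 changes sign at u = 2 inside [-4, 3], so split the integral there.
∫[-4,2] (-2*u^2 + 14*u - 20) du = -252; the area of that piece is 252.
∫[2,3] (-2*u^2 + 14*u - 20) du = 7/3.
Total area = 252 + 7/3 = 763/3.

763/3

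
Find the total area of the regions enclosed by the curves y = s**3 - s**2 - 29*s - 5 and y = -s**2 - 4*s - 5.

Set the curves equal: s**3 - s**2 - 29*s - 5 = -s**2 - 4*s - 5, so s**3 - 25*s = 0, which factors as s*(s - 5)*(s + 5) = 0. The curves meet at s = -5, 0, 5.
On [-5, 0], y = s**3 - s**2 - 29*s - 5 is on top; that piece has area ∫[-5,0] (s**3 - 25*s) ds = 625/4.
On [0, 5], y = -s**2 - 4*s - 5 is on top; that piece has area ∫[0,5] (-(s**3 - 25*s)) ds = 625/4.
Total enclosed area = 625/4 + 625/4 = 625/2.

625/2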